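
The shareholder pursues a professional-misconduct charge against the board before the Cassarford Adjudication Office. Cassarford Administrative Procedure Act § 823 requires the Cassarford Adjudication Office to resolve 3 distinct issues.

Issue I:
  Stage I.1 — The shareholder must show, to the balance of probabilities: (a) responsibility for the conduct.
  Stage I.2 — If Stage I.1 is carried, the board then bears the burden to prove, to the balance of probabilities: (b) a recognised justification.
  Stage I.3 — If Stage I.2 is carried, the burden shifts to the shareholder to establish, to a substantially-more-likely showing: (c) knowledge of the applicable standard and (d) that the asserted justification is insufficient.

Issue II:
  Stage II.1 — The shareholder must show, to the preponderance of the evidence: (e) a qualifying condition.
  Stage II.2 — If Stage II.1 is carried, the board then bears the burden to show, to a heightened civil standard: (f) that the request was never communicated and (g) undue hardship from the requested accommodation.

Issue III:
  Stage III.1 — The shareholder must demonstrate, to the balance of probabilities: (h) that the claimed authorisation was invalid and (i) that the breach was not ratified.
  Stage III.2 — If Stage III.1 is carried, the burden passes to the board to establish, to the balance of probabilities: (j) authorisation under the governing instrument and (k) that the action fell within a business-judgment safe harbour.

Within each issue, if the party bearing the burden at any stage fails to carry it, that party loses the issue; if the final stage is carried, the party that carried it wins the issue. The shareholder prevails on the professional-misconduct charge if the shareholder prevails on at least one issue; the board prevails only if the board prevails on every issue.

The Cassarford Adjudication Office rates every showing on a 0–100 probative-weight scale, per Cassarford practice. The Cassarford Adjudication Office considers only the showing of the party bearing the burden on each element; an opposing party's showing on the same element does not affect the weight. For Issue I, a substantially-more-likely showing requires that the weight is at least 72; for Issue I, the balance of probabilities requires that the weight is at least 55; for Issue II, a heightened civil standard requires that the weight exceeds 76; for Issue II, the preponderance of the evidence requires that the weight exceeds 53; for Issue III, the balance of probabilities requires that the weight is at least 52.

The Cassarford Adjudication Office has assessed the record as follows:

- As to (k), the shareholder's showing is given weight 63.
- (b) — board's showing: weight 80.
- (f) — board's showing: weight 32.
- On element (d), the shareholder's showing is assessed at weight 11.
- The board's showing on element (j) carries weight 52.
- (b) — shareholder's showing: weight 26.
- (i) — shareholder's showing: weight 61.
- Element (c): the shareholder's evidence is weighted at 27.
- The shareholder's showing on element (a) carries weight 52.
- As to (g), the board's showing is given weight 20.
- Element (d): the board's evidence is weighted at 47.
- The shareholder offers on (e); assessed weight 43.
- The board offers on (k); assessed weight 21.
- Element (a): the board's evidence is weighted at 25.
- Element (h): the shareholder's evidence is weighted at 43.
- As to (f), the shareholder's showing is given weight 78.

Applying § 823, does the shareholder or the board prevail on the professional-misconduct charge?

— Issue I —
Stage I.1 (shareholder, the balance of probabilities, weight is at least 55): (a) 52 (board's 25 disregarded) < 55 — fails.
  Stage I.1 not carried; the shareholder fails its burden.
So the board prevails on this issue.
— Issue II —
At Stage II.1 the shareholder must meet the preponderance of the evidence (weight exceeds 53): on (e) the weight is 43, ≤ 53, so (e) does not meet the standard.
  Not every element is met, so the shareholder fails to carry Stage II.1.
The board prevails on this issue.
— Issue III —
Stage III.1 (shareholder, the balance of probabilities, weight is at least 52): (h) 43 < 52 — fails; (i) 61 ≥ 52 — meets.
  Stage III.1 not carried; the shareholder fails its burden.
The analysis ends at Stage III.1; the board prevails on this issue.
Per-issue: Issue I → board; Issue II → board; Issue III → board. The shareholder must prevail on at least one issue; overall, the board prevails.

board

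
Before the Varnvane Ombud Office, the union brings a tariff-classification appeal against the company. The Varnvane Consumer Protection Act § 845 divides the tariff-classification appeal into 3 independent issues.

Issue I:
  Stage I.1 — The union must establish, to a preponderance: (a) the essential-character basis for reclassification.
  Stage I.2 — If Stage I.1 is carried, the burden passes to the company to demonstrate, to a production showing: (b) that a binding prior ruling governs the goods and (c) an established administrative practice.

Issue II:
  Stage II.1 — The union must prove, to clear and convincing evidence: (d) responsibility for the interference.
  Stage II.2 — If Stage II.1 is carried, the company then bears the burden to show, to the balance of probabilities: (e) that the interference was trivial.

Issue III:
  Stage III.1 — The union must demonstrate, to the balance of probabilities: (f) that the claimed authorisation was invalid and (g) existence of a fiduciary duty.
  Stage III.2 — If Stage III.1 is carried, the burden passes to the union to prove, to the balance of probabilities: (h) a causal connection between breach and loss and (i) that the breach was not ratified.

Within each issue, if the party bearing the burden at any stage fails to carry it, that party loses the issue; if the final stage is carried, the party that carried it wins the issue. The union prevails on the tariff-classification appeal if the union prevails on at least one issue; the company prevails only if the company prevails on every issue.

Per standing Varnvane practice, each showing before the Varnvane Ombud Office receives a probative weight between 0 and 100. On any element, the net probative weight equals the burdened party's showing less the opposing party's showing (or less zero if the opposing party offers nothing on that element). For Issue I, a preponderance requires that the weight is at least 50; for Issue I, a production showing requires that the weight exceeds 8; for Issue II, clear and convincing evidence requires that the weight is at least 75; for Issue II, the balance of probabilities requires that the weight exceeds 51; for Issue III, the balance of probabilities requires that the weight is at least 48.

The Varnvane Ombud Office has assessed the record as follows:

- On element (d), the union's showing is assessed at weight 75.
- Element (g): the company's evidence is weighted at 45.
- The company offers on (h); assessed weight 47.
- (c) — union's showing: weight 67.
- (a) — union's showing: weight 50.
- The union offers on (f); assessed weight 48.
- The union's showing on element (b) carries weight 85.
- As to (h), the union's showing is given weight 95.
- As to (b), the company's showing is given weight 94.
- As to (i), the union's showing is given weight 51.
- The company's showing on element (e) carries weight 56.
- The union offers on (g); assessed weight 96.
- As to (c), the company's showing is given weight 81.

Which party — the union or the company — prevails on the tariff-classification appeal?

union

— Issue I —
At Stage I.1 the union must meet a preponderance (weight is at least 50): on (a) the weight is 50, which does reach 50, so (a) meets the standard.
  Stage I.1 carried; the burden shifts to the company.
At Stage I.2 the company must meet a production showing (weight exceeds 8): on (b) the weight is 94 less the opposing 85 gives net 9, > 8, so (b) meets the standard; on (c) the weight is 81 less the opposing 67 gives net 14, which does exceed 8, so (c) meets the standard.
  All elements met at the final stage.
With every stage satisfied, the company prevails on this issue.
— Issue II —
Stage II.1 (union, clear and convincing evidence, weight is at least 75): (d) 75 ≥ 75 — meets.
  Stage II.1 carried; the burden shifts to the company.
Stage II.2 (company, the balance of probabilities, weight exceeds 51): (e) 56 > 51 — meets.
  The company carries the last stage.
All stages carried — the company prevails on this issue.
— Issue III —
Stage III.1 — burden on union; standard: the balance of probabilities (weight is at least 48).
    (f): 48 ≥ 48 [met]
    (g): 96 − 45 = 51 ≥ 48 [met]
  Stage III.1 is satisfied; the union continues to bear the burden.
Stage III.2 — burden on union; standard: the balance of probabilities (weight is at least 48).
    (h): 95 − 47 = 48 ≥ 48 [met]
    (i): 51 ≥ 48 [met]
  All elements met at the final stage.
All stages carried — the union prevails on this issue.
Per-issue: Issue I → company; Issue II → company; Issue III → union. The union must prevail on at least one issue; overall, the union prevails.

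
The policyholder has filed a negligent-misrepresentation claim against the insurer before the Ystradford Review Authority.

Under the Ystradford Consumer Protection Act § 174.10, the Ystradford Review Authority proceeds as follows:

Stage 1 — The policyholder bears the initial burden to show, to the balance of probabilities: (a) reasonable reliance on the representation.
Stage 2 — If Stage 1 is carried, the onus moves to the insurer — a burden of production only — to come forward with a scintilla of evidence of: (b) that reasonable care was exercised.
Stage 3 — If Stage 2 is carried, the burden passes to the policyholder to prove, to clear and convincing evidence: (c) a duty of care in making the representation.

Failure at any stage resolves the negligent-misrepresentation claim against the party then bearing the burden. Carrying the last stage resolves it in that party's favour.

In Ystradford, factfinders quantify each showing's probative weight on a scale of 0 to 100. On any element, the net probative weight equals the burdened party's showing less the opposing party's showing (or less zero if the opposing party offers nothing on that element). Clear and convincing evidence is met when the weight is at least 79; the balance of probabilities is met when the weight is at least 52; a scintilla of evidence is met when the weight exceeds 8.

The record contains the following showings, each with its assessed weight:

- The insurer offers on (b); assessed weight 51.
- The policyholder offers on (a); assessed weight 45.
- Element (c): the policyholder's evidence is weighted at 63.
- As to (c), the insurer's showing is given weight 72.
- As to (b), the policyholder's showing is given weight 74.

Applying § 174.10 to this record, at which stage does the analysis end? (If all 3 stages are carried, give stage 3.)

Stage 1 (policyholder, the balance of probabilities, weight is at least 52): (a) 45 < 52 — fails.
  The policyholder does not carry Stage 1.
So the insurer prevails.

stage 1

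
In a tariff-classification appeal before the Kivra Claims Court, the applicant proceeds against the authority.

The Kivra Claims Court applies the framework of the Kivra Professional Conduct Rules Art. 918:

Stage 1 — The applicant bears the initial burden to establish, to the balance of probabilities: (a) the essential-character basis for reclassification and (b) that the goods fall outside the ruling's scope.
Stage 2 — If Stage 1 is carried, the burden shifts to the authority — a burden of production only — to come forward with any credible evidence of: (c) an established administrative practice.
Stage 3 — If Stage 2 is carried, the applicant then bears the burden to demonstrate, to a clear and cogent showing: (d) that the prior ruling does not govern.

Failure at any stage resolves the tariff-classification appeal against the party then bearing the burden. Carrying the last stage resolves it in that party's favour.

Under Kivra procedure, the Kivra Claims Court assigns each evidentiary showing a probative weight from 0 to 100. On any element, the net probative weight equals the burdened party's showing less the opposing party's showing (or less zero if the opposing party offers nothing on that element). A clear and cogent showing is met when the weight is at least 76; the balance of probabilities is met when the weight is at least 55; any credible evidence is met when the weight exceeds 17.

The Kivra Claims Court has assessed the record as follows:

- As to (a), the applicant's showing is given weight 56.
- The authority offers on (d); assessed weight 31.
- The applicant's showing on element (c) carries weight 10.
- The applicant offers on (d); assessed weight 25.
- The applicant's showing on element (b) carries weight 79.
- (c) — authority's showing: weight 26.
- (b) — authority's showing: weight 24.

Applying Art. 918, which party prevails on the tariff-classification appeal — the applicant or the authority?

applicant

At Stage 1 the applicant must meet the balance of probabilities (weight is at least 55): on (a) the weight is 56, ≥ 55, so (a) meets the standard; on (b) the weight is 79 less the opposing 24 gives net 55, which does reach 55, so (b) meets the standard.
  Stage 1 is satisfied; the onus moves to the authority.
At Stage 2 the authority must meet any credible evidence (weight exceeds 17): on (c) the weight is 26 less the opposing 10 gives net 16, which does not exceed 17, so (c) does not meet the standard.
  Stage 2 not carried; the authority fails its burden.
The applicant prevails.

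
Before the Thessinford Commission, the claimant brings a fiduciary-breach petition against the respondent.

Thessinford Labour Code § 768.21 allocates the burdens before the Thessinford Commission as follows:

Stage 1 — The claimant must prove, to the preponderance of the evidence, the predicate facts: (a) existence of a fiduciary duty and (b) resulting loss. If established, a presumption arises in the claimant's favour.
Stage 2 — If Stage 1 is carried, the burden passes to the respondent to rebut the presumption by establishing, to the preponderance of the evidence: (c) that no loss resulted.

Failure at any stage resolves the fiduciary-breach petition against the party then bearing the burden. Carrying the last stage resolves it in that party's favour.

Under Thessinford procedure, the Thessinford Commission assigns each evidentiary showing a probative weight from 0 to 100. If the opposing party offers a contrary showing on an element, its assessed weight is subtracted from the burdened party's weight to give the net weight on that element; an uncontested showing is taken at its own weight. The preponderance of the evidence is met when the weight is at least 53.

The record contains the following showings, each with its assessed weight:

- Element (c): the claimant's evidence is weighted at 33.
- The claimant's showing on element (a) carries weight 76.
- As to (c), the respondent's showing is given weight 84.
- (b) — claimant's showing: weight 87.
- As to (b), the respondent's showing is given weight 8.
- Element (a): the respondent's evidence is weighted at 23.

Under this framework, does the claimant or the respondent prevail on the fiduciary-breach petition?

At Stage 1 the claimant must meet the preponderance of the evidence (weight is at least 53): on (a) the weight is 76 less the opposing 23 gives net 53, which does reach 53, so (a) meets the standard; on (b) the weight is 87 less the opposing 8 gives net 79, ≥ 53, so (b) meets the standard.
  Stage 1 is satisfied; the onus moves to the respondent.
At Stage 2 the respondent must meet the preponderance of the evidence (weight is at least 53): on (c) the weight is 84 less the opposing 33 gives net 51, which does not reach 53, so (c) does not meet the standard.
  The respondent does not carry Stage 2.
So the claimant prevails.

claimant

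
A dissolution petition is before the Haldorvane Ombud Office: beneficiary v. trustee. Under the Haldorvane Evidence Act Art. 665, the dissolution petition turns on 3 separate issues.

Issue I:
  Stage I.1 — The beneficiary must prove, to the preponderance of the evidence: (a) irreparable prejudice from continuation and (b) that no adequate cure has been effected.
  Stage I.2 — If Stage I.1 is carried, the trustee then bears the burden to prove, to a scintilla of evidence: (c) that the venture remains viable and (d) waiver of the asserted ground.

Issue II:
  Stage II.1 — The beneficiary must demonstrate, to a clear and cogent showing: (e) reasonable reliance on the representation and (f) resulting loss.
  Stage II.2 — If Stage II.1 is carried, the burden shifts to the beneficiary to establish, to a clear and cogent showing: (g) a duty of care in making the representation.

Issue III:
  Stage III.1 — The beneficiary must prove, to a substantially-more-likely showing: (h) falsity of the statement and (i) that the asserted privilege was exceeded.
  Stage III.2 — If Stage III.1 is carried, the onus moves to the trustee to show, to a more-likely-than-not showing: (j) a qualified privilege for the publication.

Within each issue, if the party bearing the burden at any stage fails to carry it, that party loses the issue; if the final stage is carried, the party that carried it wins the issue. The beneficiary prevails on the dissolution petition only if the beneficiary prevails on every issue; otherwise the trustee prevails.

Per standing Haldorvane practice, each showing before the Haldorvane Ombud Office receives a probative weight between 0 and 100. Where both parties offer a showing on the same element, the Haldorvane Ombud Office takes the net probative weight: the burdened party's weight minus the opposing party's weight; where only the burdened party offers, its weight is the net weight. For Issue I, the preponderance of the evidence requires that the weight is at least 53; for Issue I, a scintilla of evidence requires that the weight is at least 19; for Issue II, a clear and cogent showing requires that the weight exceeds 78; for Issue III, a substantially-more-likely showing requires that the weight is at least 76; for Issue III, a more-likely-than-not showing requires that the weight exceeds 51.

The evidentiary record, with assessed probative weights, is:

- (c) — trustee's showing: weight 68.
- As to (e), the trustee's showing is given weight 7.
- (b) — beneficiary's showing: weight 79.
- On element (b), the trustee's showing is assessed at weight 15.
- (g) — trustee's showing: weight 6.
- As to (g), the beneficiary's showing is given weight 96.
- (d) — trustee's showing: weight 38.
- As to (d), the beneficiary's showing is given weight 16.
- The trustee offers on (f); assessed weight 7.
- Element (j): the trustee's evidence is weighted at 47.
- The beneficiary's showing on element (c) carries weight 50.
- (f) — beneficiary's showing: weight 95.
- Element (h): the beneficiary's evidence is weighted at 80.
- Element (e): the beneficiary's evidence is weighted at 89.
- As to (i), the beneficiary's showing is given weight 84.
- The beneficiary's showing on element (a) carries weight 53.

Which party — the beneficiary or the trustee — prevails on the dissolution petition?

— Issue I —
At Stage I.1 the beneficiary must meet the preponderance of the evidence (weight is at least 53): on (a) the weight is 53, ≥ 53, so (a) meets the standard; on (b) the weight is 79 less the opposing 15 gives net 64, ≥ 53, so (b) meets the standard.
  Stage I.1 is satisfied; the onus moves to the trustee.
At Stage I.2 the trustee must meet a scintilla of evidence (weight is at least 19): on (c) the weight is 68 less the opposing 50 gives net 18, < 19, so (c) does not meet the standard; on (d) the weight is 38 less the opposing 16 gives net 22, ≥ 19, so (d) meets the standard.
  Not every element is met, so the trustee fails to carry Stage I.2.
The analysis ends at Stage I.2; the beneficiary prevails on this issue.
— Issue II —
Stage II.1 (beneficiary, a clear and cogent showing, weight exceeds 78): (e) net 89−7=82 > 78 — meets; (f) net 95−7=88 > 78 — meets.
  Stage II.1 is satisfied; the beneficiary continues to bear the burden.
Stage II.2 (beneficiary, a clear and cogent showing, weight exceeds 78): (g) net 96−6=90 > 78 — meets.
  The beneficiary carries the last stage.
All stages carried — the beneficiary prevails on this issue.
— Issue III —
Stage III.1 — burden on beneficiary; standard: a substantially-more-likely showing (weight is at least 76).
    (h): 80 ≥ 76 [met]
    (i): 84 ≥ 76 [met]
  All elements met. The burden passes to the trustee.
Stage III.2 — burden on trustee; standard: a more-likely-than-not showing (weight exceeds 51).
    (j): 47 ≤ 51 [not met]
  The trustee does not carry Stage III.2.
The beneficiary prevails on this issue.
Per-issue: Issue I → beneficiary; Issue II → beneficiary; Issue III → beneficiary. The beneficiary must prevail on every issue; overall, the beneficiary prevails.

beneficiary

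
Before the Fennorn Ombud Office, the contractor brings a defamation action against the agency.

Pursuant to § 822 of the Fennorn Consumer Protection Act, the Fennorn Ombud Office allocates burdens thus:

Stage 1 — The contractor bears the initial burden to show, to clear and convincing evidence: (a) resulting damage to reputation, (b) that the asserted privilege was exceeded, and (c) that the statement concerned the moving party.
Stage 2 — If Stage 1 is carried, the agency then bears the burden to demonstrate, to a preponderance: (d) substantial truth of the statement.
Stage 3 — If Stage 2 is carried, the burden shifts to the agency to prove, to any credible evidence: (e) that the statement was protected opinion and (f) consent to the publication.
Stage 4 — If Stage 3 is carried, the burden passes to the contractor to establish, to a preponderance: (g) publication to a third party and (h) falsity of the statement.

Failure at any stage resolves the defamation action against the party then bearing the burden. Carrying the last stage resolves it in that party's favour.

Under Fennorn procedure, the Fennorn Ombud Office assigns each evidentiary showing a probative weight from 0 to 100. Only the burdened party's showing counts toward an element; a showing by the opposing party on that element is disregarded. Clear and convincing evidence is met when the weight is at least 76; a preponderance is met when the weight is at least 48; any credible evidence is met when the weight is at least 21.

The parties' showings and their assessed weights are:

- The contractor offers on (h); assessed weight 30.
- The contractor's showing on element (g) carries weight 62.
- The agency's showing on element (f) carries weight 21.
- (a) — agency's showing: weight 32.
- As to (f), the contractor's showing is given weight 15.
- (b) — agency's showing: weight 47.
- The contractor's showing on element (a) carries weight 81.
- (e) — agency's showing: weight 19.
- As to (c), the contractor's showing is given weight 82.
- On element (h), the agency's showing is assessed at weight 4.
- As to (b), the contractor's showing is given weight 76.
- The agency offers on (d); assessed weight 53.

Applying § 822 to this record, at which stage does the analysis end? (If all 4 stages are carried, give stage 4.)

stage 3

Stage 1 — burden on contractor; standard: clear and convincing evidence (weight is at least 76).
    (a): 81 (agency's 32 disregarded) ≥ 76 [met]
    (b): 76 (agency's 47 disregarded) ≥ 76 [met]
    (c): 82 ≥ 76 [met]
  All elements met. The burden passes to the agency.
Stage 2 — burden on agency; standard: a preponderance (weight is at least 48).
    (d): 53 ≥ 48 [met]
  Stage 2 carried; the burden remains with the agency.
Stage 3 — burden on agency; standard: any credible evidence (weight is at least 21).
    (e): 19 < 21 [not met]
    (f): 21 (contractor's 15 disregarded) ≥ 21 [met]
  Stage 3 not carried; the agency fails its burden.
The contractor prevails.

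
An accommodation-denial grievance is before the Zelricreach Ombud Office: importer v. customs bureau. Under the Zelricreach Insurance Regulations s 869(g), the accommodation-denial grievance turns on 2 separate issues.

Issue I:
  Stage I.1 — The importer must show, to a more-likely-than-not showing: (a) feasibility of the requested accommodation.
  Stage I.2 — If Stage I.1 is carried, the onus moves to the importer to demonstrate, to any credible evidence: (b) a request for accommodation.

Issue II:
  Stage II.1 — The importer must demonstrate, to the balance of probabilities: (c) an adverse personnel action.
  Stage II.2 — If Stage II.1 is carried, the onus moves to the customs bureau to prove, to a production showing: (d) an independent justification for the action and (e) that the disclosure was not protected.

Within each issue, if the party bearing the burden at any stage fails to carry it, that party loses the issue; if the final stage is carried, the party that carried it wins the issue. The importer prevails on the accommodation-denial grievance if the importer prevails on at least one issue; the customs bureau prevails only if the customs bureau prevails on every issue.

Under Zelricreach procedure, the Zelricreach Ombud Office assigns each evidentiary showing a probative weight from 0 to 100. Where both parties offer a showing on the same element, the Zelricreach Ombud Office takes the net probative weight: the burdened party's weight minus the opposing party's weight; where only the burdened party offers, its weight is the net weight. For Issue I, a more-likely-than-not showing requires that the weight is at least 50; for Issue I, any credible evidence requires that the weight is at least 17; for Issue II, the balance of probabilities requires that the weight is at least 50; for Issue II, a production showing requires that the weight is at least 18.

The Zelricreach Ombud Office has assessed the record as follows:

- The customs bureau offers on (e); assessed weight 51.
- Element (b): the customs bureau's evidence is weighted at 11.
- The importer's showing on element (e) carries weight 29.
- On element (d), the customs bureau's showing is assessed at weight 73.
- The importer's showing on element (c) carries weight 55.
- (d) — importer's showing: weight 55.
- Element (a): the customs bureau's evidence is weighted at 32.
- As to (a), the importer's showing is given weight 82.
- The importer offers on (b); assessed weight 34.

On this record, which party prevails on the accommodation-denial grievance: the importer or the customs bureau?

— Issue I —
At Stage I.1 the importer must meet a more-likely-than-not showing (weight is at least 50): on (a) the weight is 82 less the opposing 32 gives net 50, which does reach 50, so (a) meets the standard.
  Stage I.1 carried; the burden remains with the importer.
At Stage I.2 the importer must meet any credible evidence (weight is at least 17): on (b) the weight is 34 less the opposing 11 gives net 23, ≥ 17, so (b) meets the standard.
  The importer carries the last stage.
With every stage satisfied, the importer prevails on this issue.
— Issue II —
Stage II.1 — burden on importer; standard: the balance of probabilities (weight is at least 50).
    (c): 55 ≥ 50 [met]
  Stage II.1 is satisfied; the onus moves to the customs bureau.
Stage II.2 — burden on customs bureau; standard: a production showing (weight is at least 18).
    (d): 73 − 55 = 18 ≥ 18 [met]
    (e): 51 − 29 = 22 ≥ 18 [met]
  Stage II.2 carried; the final stage is satisfied.
With every stage satisfied, the customs bureau prevails on this issue.
Per-issue: Issue I → importer; Issue II → customs bureau. The importer must prevail on at least one issue; overall, the importer prevails.

importer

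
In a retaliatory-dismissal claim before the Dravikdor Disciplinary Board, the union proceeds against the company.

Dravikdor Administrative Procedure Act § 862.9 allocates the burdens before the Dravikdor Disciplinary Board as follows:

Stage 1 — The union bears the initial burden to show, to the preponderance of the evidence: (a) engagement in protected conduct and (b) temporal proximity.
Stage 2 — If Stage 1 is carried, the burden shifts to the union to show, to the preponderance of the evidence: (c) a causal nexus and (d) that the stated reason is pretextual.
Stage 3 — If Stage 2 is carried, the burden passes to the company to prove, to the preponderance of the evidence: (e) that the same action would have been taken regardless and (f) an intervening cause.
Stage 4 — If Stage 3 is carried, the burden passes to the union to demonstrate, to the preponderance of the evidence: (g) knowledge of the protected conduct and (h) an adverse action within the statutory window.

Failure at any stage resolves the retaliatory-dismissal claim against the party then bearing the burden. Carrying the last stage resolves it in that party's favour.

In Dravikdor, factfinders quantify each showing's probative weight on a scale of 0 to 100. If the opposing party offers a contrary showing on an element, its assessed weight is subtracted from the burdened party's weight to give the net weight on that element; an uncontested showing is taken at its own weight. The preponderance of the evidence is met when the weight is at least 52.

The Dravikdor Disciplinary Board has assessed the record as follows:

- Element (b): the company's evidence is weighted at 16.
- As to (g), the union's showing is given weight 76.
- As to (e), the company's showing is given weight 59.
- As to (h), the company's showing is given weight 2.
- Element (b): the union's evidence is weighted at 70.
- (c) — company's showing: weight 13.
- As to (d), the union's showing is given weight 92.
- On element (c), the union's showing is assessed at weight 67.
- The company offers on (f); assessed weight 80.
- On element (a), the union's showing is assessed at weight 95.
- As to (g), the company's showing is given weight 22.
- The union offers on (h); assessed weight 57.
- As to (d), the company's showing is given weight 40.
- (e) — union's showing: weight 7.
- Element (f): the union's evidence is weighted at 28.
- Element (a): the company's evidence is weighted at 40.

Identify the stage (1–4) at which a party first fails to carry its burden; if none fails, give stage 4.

stage 4

At Stage 1 the union must meet the preponderance of the evidence (weight is at least 52): on (a) the weight is 95 less the opposing 40 gives net 55, which does reach 52, so (a) meets the standard; on (b) the weight is 70 less the opposing 16 gives net 54, ≥ 52, so (b) meets the standard.
  Stage 1 is satisfied; the union continues to bear the burden.
At Stage 2 the union must meet the preponderance of the evidence (weight is at least 52): on (c) the weight is 67 less the opposing 13 gives net 54, which does reach 52, so (c) meets the standard; on (d) the weight is 92 less the opposing 40 gives net 52, which does reach 52, so (d) meets the standard.
  All elements met. The burden passes to the company.
At Stage 3 the company must meet the preponderance of the evidence (weight is at least 52): on (e) the weight is 59 less the opposing 7 gives net 52, ≥ 52, so (e) meets the standard; on (f) the weight is 80 less the opposing 28 gives net 52, ≥ 52, so (f) meets the standard.
  All elements met. The burden passes to the union.
At Stage 4 the union must meet the preponderance of the evidence (weight is at least 52): on (g) the weight is 76 less the opposing 22 gives net 54, ≥ 52, so (g) meets the standard; on (h) the weight is 57 less the opposing 2 gives net 55, which does reach 52, so (h) meets the standard.
  All elements met at the final stage.
Every stage carried; the union prevails.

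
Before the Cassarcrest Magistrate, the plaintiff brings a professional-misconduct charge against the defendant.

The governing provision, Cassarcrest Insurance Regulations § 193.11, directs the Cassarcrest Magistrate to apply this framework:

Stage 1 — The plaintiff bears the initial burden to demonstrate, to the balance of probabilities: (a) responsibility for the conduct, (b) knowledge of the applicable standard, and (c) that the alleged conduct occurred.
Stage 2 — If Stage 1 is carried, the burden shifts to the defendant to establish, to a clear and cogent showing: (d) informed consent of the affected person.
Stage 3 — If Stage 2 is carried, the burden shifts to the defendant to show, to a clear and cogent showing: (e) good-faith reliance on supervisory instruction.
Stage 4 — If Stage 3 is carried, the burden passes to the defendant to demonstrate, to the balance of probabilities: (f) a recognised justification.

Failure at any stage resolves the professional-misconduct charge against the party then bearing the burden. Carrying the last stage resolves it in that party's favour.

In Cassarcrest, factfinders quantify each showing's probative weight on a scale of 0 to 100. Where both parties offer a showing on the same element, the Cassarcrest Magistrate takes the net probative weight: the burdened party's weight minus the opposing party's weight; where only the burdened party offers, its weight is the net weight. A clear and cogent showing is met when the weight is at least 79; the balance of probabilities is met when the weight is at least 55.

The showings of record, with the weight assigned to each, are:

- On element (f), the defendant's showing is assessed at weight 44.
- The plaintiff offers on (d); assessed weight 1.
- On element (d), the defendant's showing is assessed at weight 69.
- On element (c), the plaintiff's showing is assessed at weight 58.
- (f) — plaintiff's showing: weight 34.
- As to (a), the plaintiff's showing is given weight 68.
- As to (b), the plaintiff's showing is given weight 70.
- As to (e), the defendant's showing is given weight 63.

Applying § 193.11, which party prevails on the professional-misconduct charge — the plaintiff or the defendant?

plaintiff

Stage 1 — burden on plaintiff; standard: the balance of probabilities (weight is at least 55).
    (a): 68 ≥ 55 [met]
    (b): 70 ≥ 55 [met]
    (c): 58 ≥ 55 [met]
  All elements met. The burden passes to the defendant.
Stage 2 — burden on defendant; standard: a clear and cogent showing (weight is at least 79).
    (d): 69 − 1 = 68 < 79 [not met]
  The defendant does not carry Stage 2.
So the plaintiff prevails.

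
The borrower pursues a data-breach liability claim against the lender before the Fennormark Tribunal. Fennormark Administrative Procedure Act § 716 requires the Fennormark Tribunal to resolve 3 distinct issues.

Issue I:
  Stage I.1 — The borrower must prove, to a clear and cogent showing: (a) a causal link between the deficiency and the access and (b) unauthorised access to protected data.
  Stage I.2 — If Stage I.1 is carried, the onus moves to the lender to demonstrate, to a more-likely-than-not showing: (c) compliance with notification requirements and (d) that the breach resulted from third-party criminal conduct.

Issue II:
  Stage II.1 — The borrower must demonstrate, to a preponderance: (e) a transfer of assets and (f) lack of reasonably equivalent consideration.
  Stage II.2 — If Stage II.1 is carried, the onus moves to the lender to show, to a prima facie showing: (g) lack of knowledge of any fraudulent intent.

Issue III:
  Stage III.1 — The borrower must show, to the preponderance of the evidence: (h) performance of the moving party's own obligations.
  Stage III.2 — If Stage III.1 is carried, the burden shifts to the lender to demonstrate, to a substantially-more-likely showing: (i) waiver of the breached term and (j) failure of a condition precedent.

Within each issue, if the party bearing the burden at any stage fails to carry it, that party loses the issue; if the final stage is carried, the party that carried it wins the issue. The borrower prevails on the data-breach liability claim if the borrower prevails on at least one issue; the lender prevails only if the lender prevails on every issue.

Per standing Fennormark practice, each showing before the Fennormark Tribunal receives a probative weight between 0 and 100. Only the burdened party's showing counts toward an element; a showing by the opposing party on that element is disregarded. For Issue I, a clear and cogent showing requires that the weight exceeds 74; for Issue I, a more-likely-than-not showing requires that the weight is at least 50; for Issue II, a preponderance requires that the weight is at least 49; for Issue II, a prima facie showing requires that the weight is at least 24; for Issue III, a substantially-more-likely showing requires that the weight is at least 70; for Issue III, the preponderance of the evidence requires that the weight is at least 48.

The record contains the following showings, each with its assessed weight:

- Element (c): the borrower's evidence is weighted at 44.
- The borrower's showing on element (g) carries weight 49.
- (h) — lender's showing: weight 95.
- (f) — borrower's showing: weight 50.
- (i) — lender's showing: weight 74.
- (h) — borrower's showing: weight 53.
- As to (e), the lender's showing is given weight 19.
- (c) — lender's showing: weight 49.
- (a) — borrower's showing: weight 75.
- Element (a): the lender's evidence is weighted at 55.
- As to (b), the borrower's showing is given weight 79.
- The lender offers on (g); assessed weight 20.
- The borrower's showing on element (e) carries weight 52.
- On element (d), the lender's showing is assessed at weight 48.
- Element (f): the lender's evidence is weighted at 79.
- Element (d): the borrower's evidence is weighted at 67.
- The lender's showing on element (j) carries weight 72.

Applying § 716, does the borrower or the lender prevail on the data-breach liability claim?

borrower

— Issue I —
At Stage I.1 the borrower must meet a clear and cogent showing (weight exceeds 74): on (a) the weight is 75 (the lender's 55 is given no effect), > 74, so (a) meets the standard; on (b) the weight is 79, which does exceed 74, so (b) meets the standard.
  Stage I.1 is satisfied; the onus moves to the lender.
At Stage I.2 the lender must meet a more-likely-than-not showing (weight is at least 50): on (c) the weight is 49 (the borrower's 44 is given no effect), < 50, so (c) does not meet the standard; on (d) the weight is 48 (the borrower's 67 is given no effect), which does not reach 50, so (d) does not meet the standard.
  Not every element is met, so the lender fails to carry Stage I.2.
So the borrower prevails on this issue.
— Issue II —
At Stage II.1 the borrower must meet a preponderance (weight is at least 49): on (e) the weight is 52 (the lender's 19 is given no effect), ≥ 49, so (e) meets the standard; on (f) the weight is 50 (the lender's 79 is given no effect), ≥ 49, so (f) meets the standard.
  Stage II.1 is satisfied; the onus moves to the lender.
At Stage II.2 the lender must meet a prima facie showing (weight is at least 24): on (g) the weight is 20 (the borrower's 49 is given no effect), < 24, so (g) does not meet the standard.
  Not every element is met, so the lender fails to carry Stage II.2.
The analysis ends at Stage II.2; the borrower prevails on this issue.
— Issue III —
At Stage III.1 the borrower must meet the preponderance of the evidence (weight is at least 48): on (h) the weight is 53 (the lender's 95 is given no effect), which does reach 48, so (h) meets the standard.
  Stage III.1 carried; the burden shifts to the lender.
At Stage III.2 the lender must meet a substantially-more-likely showing (weight is at least 70): on (i) the weight is 74, ≥ 70, so (i) meets the standard; on (j) the weight is 72, which does reach 70, so (j) meets the standard.
  The lender carries the last stage.
With every stage satisfied, the lender prevails on this issue.
Per-issue: Issue I → borrower; Issue II → borrower; Issue III → lender. The borrower must prevail on at least one issue; overall, the borrower prevails.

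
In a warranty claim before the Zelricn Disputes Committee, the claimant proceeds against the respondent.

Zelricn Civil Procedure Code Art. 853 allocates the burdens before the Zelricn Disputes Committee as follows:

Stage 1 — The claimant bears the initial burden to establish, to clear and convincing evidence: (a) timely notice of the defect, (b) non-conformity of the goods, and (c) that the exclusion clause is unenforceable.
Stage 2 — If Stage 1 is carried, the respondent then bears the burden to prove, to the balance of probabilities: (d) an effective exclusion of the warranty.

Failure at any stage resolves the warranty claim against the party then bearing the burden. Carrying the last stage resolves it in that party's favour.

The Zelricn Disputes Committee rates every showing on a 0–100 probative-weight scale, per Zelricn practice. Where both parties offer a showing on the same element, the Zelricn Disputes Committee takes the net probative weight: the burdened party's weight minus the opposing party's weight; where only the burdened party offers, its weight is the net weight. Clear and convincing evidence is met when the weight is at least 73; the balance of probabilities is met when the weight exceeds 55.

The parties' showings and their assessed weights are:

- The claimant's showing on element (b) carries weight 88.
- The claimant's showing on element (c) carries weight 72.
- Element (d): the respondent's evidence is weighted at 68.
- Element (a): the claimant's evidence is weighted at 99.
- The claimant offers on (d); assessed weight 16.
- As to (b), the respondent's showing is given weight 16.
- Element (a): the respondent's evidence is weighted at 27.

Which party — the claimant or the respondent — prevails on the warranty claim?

Stage 1 (claimant, clear and convincing evidence, weight is at least 73): (a) net 99−27=72 < 73 — fails; (b) net 88−16=72 < 73 — fails; (c) 72 < 73 — fails.
  Not every element is met, so the claimant fails to carry Stage 1.
The analysis ends at Stage 1; the respondent prevails.

respondent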